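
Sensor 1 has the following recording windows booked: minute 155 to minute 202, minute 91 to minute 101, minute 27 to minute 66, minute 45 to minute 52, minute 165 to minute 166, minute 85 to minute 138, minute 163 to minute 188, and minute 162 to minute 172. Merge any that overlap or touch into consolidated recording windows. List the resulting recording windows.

Sort by start: minute 27 to minute 66, minute 45 to minute 52, minute 85 to minute 138, minute 91 to minute 101, minute 155 to minute 202, minute 162 to minute 172, minute 163 to minute 188, minute 165 to minute 166.
minute 45 to minute 52 overlaps/touches minute 27 to minute 66 → extend to minute 27 to minute 66.
minute 85 to minute 138 is disjoint → start new block.
minute 91 to minute 101 overlaps/touches minute 85 to minute 138 → extend to minute 85 to minute 138.
minute 155 to minute 202 is disjoint → start new block.
minute 162 to minute 172 overlaps/touches minute 155 to minute 202 → extend to minute 155 to minute 202.
minute 163 to minute 188 overlaps/touches minute 155 to minute 202 → extend to minute 155 to minute 202.
minute 165 to minute 166 overlaps/touches minute 155 to minute 202 → extend to minute 155 to minute 202.

minute 27 to minute 66, minute 85 to minute 138, minute 155 to minute 202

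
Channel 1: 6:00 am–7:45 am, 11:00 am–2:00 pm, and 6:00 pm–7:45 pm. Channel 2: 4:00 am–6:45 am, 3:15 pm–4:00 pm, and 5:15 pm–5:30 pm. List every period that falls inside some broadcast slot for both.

6:00 am–6:45 am

6:00 am–7:45 am overlaps B on 6:00 am–6:45 am.
11:00 am–2:00 pm falls entirely outside B.
6:00 pm–7:45 pm falls entirely outside B.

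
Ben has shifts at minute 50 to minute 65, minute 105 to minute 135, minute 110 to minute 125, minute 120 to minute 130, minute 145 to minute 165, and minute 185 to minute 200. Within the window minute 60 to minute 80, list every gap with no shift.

After merging, the occupied span is minute 50 to minute 65, minute 105 to minute 135, minute 145 to minute 165, minute 185 to minute 200.
Complement within minute 60 to minute 80: minute 65 to minute 80.

minute 65 to minute 80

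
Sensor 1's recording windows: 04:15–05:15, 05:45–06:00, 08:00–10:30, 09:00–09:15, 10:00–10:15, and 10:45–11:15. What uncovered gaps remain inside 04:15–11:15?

The merged coverage is 04:15–05:15, 05:45–06:00, 08:00–10:30, 10:45–11:15.
Gaps within 04:15–11:15: 05:15–05:45, 06:00–08:00, 10:30–10:45.

05:15–05:45, 06:00–08:00, 10:30–10:45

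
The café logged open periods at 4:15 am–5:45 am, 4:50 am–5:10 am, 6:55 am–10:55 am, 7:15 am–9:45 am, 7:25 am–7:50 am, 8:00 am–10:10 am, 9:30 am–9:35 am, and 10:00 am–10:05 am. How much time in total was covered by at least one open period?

5 h 30 min

Merged: 4:15 am–5:45 am, 6:55 am–10:55 am.
Lengths: 1 h 30 min + 4 h = 5 h 30 min.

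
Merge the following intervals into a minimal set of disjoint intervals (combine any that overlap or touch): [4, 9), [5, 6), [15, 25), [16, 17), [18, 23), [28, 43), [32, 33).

[4, 9) ∪ [15, 25) ∪ [28, 43)

[5, 6) overlaps/touches [4, 9) → extend to [4, 9).
[15, 25) is disjoint → start new block.
[16, 17) overlaps/touches [15, 25) → extend to [15, 25).
[18, 23) overlaps/touches [15, 25) → extend to [15, 25).
[28, 43) is disjoint → start new block.
[32, 33) overlaps/touches [28, 43) → extend to [28, 43).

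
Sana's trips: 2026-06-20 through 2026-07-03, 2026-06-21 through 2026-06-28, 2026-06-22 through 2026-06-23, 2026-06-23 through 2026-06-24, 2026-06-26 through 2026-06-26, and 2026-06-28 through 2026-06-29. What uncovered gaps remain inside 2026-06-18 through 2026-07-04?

Covered (merged): 2026-06-20 through 2026-07-03.
Gaps within 2026-06-18 through 2026-07-04: 2026-06-18 through 2026-06-19, 2026-07-04 through 2026-07-04.

2026-06-18 through 2026-06-19, 2026-07-04 through 2026-07-04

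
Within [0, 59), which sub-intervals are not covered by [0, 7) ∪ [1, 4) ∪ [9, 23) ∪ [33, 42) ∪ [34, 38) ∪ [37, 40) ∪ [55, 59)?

[7, 9) ∪ [23, 33) ∪ [42, 55)

The merged coverage is [0, 7), [9, 23), [33, 42), [55, 59).
Gaps within [0, 59): [7, 9), [23, 33), [42, 55).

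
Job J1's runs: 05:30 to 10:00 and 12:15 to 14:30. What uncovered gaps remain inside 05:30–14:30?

10:00-12:15

After merging, the occupied span is 05:30-10:00, 12:15-14:30.
Complement within 05:30-14:30: 10:00-12:15.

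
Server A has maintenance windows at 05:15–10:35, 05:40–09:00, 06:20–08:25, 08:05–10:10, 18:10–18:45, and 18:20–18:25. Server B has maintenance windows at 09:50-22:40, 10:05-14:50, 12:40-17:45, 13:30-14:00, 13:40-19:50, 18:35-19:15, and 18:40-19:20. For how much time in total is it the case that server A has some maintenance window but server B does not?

A, merged: 05:15-10:35, 18:10-18:45.
B, merged: 09:50-22:40.
A \ B = 05:15-09:50.
Total: 4 h 35 min.

4 h 35 min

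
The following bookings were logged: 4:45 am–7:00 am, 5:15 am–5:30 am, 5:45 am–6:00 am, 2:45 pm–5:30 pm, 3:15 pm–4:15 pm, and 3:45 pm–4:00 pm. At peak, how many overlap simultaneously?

Sweep endpoints in order; track running count of active intervals.
Peak of 3 reached at 3:45 pm.

3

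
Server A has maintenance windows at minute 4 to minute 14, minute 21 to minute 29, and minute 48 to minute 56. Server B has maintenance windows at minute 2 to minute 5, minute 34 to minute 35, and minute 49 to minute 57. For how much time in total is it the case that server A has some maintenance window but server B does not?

18 minutes

A \ B = minute 5 to minute 14, minute 21 to minute 29, minute 48 to minute 49.
Total: 9 minutes + 8 minutes + 1 minute = 18 minutes.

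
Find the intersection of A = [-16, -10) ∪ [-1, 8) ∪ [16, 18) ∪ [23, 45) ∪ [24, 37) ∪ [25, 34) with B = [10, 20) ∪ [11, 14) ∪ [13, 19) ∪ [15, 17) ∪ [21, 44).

[16, 18) ∪ [23, 44)

First set merges to [-16, -10), [-1, 8), [16, 18), [23, 45).
Second set merges to [10, 20), [21, 44).
[-16, -10): no overlap with the second set.
[-1, 8): no overlap with the second set.
[16, 18) meets the second set on [16, 18).
[23, 45) meets the second set on [23, 44).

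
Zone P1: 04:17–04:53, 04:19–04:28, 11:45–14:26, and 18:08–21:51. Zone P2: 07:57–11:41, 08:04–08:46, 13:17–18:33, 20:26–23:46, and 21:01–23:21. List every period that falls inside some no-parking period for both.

First set merges to 04:17-04:53, 11:45-14:26, 18:08-21:51.
Second set merges to 07:57-11:41, 13:17-18:33, 20:26-23:46.
04:17-04:53 falls entirely outside B.
11:45-14:26 overlaps B on 13:17-14:26.
18:08-21:51 overlaps B on 18:08-18:33, 20:26-21:51.

13:17-14:26, 18:08-18:33, 20:26-21:51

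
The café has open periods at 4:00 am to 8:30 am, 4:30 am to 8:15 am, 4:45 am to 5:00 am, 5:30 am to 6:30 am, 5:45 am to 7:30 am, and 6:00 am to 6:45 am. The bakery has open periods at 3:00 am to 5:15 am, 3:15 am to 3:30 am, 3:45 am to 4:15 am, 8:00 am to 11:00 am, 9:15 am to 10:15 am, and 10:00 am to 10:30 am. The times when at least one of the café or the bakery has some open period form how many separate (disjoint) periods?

1

Merge the first list: 4:00 am–8:30 am.
Merge the second list: 3:00 am–5:15 am, 8:00 am–11:00 am.
A ∪ B = 3:00 am–11:00 am.
That is 1 disjoint piece.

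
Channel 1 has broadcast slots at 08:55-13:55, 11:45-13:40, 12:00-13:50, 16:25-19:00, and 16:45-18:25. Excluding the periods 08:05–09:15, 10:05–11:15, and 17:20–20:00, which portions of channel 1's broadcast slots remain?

A, merged: 08:55–13:55, 16:25–19:00.
08:55–13:55 with B removed leaves 09:15–10:05, 11:15–13:55.
16:25–19:00 with B removed leaves 16:25–17:20.

09:15–10:05, 11:15–13:55, 16:25–17:20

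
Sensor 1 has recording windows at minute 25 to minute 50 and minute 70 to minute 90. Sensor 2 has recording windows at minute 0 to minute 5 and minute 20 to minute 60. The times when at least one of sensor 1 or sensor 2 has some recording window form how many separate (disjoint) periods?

3

A ∪ B = minute 0 to minute 5, minute 20 to minute 60, minute 70 to minute 90.
That is 3 disjoint pieces.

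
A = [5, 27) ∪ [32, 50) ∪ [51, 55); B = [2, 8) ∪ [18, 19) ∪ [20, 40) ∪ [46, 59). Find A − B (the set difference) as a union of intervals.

[5, 27) \ B = [8, 18), [19, 20).
[32, 50) \ B = [40, 46).
[51, 55): entirely removed.

[8, 18) ∪ [19, 20) ∪ [40, 46)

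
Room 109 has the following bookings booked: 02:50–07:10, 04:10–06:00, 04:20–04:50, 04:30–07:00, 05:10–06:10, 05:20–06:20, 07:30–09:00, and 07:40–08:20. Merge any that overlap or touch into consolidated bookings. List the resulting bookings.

04:10-06:00 overlaps/touches 02:50-07:10 → extend to 02:50-07:10.
04:20-04:50 overlaps/touches 02:50-07:10 → extend to 02:50-07:10.
04:30-07:00 overlaps/touches 02:50-07:10 → extend to 02:50-07:10.
05:10-06:10 overlaps/touches 02:50-07:10 → extend to 02:50-07:10.
05:20-06:20 overlaps/touches 02:50-07:10 → extend to 02:50-07:10.
07:30-09:00 is disjoint → start new block.
07:40-08:20 overlaps/touches 07:30-09:00 → extend to 07:30-09:00.

02:50-07:10, 07:30-09:00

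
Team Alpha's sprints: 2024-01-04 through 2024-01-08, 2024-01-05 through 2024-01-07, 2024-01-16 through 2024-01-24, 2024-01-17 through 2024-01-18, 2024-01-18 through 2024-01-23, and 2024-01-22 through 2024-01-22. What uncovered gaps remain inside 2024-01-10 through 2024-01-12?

After merging, the occupied span is 2024-01-04 through 2024-01-08, 2024-01-16 through 2024-01-24.
Complement within 2024-01-10 through 2024-01-12: 2024-01-10 through 2024-01-12.

2024-01-10 through 2024-01-12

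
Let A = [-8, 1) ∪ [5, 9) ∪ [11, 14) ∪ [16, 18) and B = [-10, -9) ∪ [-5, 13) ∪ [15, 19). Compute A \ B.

[-8, -5) ∪ [13, 14)

[-8, 1) with B removed leaves [-8, -5).
[5, 9) lies entirely inside B → drops out.
[11, 14) with B removed leaves [13, 14).
[16, 18) lies entirely inside B → drops out.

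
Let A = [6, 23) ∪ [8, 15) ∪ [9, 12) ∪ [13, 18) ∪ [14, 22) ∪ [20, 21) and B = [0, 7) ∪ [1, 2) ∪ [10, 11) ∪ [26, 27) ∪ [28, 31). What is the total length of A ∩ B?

2

Merge the first list: [6, 23).
Merge the second list: [0, 7), [10, 11), [26, 27), [28, 31).
A ∩ B = [6, 7), [10, 11).
Total: 1 + 1 = 2.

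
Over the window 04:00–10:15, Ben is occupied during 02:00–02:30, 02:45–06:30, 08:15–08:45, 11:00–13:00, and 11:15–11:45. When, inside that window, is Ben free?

06:30-08:15, 08:45-10:15

After merging, the occupied span is 02:00-02:30, 02:45-06:30, 08:15-08:45, 11:00-13:00.
Uncovered inside 04:00-10:15: 06:30-08:15, 08:45-10:15.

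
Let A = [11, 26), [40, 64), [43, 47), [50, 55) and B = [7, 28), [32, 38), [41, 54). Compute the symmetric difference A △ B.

[7, 11) ∪ [26, 28) ∪ [32, 38) ∪ [40, 41) ∪ [54, 64)

A, merged: [11, 26), [40, 64).
A \ B = [40, 41), [54, 64).
B \ A = [7, 11), [26, 28), [32, 38).
Union of the two gives the symmetric difference.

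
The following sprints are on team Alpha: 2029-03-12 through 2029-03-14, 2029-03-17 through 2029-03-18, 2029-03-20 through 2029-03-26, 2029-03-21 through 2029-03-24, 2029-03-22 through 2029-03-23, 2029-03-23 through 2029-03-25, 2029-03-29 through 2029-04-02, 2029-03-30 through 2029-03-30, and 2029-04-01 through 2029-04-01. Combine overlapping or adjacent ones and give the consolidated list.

2029-03-17 through 2029-03-18 is disjoint → start new block.
2029-03-20 through 2029-03-26 is disjoint → start new block.
2029-03-21 through 2029-03-24 overlaps/touches 2029-03-20 through 2029-03-26 → extend to 2029-03-20 through 2029-03-26.
2029-03-22 through 2029-03-23 overlaps/touches 2029-03-20 through 2029-03-26 → extend to 2029-03-20 through 2029-03-26.
2029-03-23 through 2029-03-25 overlaps/touches 2029-03-20 through 2029-03-26 → extend to 2029-03-20 through 2029-03-26.
2029-03-29 through 2029-04-02 is disjoint → start new block.
2029-03-30 through 2029-03-30 overlaps/touches 2029-03-29 through 2029-04-02 → extend to 2029-03-29 through 2029-04-02.
2029-04-01 through 2029-04-01 overlaps/touches 2029-03-29 through 2029-04-02 → extend to 2029-03-29 through 2029-04-02.

2029-03-12 through 2029-03-14, 2029-03-17 through 2029-03-18, 2029-03-20 through 2029-03-26, 2029-03-29 through 2029-04-02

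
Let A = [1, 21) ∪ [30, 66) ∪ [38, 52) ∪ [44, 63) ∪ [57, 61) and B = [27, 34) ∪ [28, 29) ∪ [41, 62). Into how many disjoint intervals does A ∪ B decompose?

2

Merge the first list: [1, 21), [30, 66).
Merge the second list: [27, 34), [41, 62).
A ∪ B = [1, 21), [27, 66).
That is 2 disjoint pieces.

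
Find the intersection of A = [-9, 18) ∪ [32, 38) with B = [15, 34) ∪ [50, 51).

[-9, 18) meets the second set on [15, 18).
[32, 38) meets the second set on [32, 34).

[15, 18) ∪ [32, 34)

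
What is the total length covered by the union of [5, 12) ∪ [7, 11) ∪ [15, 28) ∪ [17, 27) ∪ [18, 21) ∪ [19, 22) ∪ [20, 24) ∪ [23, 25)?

20

Merged: [5, 12), [15, 28).
Lengths: 7 + 13 = 20.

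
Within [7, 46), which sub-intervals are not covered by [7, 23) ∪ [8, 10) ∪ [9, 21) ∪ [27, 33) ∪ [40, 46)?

Covered (merged): [7, 23), [27, 33), [40, 46).
Uncovered inside [7, 46): [23, 27), [33, 40).

[23, 27) ∪ [33, 40)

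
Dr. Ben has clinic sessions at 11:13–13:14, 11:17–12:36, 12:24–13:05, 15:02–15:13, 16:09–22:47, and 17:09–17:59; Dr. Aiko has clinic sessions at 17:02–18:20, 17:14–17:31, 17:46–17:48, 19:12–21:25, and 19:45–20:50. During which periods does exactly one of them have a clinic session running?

Merge the first list: 11:13–13:14, 15:02–15:13, 16:09–22:47.
Merge the second list: 17:02–18:20, 19:12–21:25.
A but not B: 11:13–13:14, 15:02–15:13, 16:09–17:02, 18:20–19:12, 21:25–22:47.
B but not A: none.
Combining gives A △ B.

11:13–13:14, 15:02–15:13, 16:09–17:02, 18:20–19:12, 21:25–22:47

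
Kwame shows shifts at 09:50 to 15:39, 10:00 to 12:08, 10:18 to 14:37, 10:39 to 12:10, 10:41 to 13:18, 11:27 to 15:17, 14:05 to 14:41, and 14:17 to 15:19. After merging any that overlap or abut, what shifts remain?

10:00–12:08 overlaps/touches 09:50–15:39 → extend to 09:50–15:39.
10:18–14:37 overlaps/touches 09:50–15:39 → extend to 09:50–15:39.
10:39–12:10 overlaps/touches 09:50–15:39 → extend to 09:50–15:39.
10:41–13:18 overlaps/touches 09:50–15:39 → extend to 09:50–15:39.
11:27–15:17 overlaps/touches 09:50–15:39 → extend to 09:50–15:39.
14:05–14:41 overlaps/touches 09:50–15:39 → extend to 09:50–15:39.
14:17–15:19 overlaps/touches 09:50–15:39 → extend to 09:50–15:39.

09:50–15:39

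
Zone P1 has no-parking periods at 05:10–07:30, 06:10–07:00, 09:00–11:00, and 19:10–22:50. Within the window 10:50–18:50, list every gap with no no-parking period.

Covered (merged): 05:10-07:30, 09:00-11:00, 19:10-22:50.
Uncovered inside 10:50-18:50: 11:00-18:50.

11:00-18:50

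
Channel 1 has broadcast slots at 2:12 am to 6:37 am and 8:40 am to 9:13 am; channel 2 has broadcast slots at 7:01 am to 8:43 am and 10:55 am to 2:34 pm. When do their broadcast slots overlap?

8:40 am–8:43 am

2:12 am–6:37 am: no overlap with the second set.
8:40 am–9:13 am meets the second set on 8:40 am–8:43 am.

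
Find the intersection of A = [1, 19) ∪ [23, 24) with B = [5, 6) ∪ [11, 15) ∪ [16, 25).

[1, 19) meets the second set on [5, 6), [11, 15), [16, 19).
[23, 24) meets the second set on [23, 24).

[5, 6) ∪ [11, 15) ∪ [16, 19) ∪ [23, 24)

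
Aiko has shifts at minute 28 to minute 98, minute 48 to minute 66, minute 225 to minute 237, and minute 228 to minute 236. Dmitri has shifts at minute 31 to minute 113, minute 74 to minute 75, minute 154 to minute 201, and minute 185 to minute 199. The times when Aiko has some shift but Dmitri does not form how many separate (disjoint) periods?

2

First set merges to minute 28 to minute 98, minute 225 to minute 237.
Second set merges to minute 31 to minute 113, minute 154 to minute 201.
A \ B = minute 28 to minute 31, minute 225 to minute 237.
That is 2 disjoint pieces.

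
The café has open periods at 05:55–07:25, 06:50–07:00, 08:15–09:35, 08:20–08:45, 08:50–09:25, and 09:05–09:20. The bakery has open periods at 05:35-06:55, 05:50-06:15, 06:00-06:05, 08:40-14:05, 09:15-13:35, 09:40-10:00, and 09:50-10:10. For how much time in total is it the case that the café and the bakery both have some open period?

Merge the first list: 05:55–07:25, 08:15–09:35.
Merge the second list: 05:35–06:55, 08:40–14:05.
A ∩ B = 05:55–06:55, 08:40–09:35.
Total: 1 h + 55 min = 1 h 55 min.

1 h 55 min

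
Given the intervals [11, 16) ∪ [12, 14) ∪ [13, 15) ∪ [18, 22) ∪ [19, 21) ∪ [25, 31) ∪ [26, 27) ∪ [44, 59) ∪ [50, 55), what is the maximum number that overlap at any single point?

Walk the sorted start/end points keeping a running depth.
The depth first hits 3 at 13.

3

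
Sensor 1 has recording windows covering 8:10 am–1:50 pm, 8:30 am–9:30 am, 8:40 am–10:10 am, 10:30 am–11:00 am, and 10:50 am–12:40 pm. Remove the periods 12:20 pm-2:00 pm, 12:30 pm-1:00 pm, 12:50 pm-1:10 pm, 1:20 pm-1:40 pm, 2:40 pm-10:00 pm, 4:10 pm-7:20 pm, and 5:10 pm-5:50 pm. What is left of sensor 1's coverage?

Merge the first list: 8:10 am–1:50 pm.
Merge the second list: 12:20 pm–2:00 pm, 2:40 pm–10:00 pm.
8:10 am–1:50 pm with B removed leaves 8:10 am–12:20 pm.

8:10 am–12:20 pm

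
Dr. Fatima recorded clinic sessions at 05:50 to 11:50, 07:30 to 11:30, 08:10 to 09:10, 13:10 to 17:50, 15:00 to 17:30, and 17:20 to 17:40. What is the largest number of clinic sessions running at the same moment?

3

Walk the sorted start/end points keeping a running depth.
The depth first hits 3 at 08:10.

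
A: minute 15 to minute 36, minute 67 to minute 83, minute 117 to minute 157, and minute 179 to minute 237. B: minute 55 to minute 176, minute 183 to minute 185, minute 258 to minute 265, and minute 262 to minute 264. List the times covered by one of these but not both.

Second set merges to minute 55 to minute 176, minute 183 to minute 185, minute 258 to minute 265.
A \ B = minute 15 to minute 36, minute 179 to minute 183, minute 185 to minute 237.
B \ A = minute 55 to minute 67, minute 83 to minute 117, minute 157 to minute 176, minute 258 to minute 265.
Union of the two gives the symmetric difference.

minute 15 to minute 36, minute 55 to minute 67, minute 83 to minute 117, minute 157 to minute 176, minute 179 to minute 183, minute 185 to minute 237, minute 258 to minute 265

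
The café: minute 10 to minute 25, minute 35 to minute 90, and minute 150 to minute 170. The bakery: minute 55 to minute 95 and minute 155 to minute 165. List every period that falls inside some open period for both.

minute 55 to minute 90, minute 155 to minute 165

minute 10 to minute 25 meets no B interval.
minute 35 to minute 90 ∩ B → minute 55 to minute 90.
minute 150 to minute 170 ∩ B → minute 155 to minute 165.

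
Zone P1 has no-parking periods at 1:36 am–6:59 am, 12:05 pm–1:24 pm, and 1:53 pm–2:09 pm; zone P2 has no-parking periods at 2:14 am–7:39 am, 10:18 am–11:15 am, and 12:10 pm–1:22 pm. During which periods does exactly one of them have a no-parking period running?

1:36 am–2:14 am, 6:59 am–7:39 am, 10:18 am–11:15 am, 12:05 pm–12:10 pm, 1:22 pm–1:24 pm, 1:53 pm–2:09 pm

A \ B = 1:36 am–2:14 am, 12:05 pm–12:10 pm, 1:22 pm–1:24 pm, 1:53 pm–2:09 pm.
B \ A = 6:59 am–7:39 am, 10:18 am–11:15 am.
Union of the two gives the symmetric difference.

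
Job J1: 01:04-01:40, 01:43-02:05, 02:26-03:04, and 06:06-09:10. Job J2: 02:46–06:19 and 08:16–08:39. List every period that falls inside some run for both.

02:46–03:04, 06:06–06:19, 08:16–08:39

01:04–01:40: no overlap with the second set.
01:43–02:05: no overlap with the second set.
02:26–03:04 meets the second set on 02:46–03:04.
06:06–09:10 meets the second set on 06:06–06:19, 08:16–08:39.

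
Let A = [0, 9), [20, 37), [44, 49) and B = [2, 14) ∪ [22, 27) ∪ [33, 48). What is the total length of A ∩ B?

20

A ∩ B = [2, 9), [22, 27), [33, 37), [44, 48).
Total: 7 + 5 + 4 + 4 = 20.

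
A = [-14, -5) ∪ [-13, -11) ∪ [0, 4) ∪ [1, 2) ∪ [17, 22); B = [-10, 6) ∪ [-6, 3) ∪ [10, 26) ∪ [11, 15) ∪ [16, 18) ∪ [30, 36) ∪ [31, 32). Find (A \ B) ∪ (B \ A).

[-14, -10) ∪ [-5, 0) ∪ [4, 6) ∪ [10, 17) ∪ [22, 26) ∪ [30, 36)

A, merged: [-14, -5), [0, 4), [17, 22).
B, merged: [-10, 6), [10, 26), [30, 36).
A but not B: [-14, -10).
B but not A: [-5, 0), [4, 6), [10, 17), [22, 26), [30, 36).
Combining gives A △ B.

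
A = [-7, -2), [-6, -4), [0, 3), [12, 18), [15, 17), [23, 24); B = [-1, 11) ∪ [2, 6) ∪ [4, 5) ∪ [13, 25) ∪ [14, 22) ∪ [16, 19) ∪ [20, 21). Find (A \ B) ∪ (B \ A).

[-7, -2) ∪ [-1, 0) ∪ [3, 11) ∪ [12, 13) ∪ [18, 23) ∪ [24, 25)

Merge the first list: [-7, -2), [0, 3), [12, 18), [23, 24).
Merge the second list: [-1, 11), [13, 25).
Only in the first: [-7, -2), [12, 13).
Only in the second: [-1, 0), [3, 11), [18, 23), [24, 25).
Together these are the periods covered by exactly one.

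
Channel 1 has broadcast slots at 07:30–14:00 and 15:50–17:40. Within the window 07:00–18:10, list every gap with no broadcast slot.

Covered (merged): 07:30–14:00, 15:50–17:40.
Complement within 07:00–18:10: 07:00–07:30, 14:00–15:50, 17:40–18:10.

07:00–07:30, 14:00–15:50, 17:40–18:10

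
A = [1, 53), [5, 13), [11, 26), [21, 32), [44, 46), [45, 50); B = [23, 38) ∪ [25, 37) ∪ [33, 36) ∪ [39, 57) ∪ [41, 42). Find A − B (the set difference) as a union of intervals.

[1, 23) ∪ [38, 39)

A, merged: [1, 53).
B, merged: [23, 38), [39, 57).
[1, 53) minus B → [1, 23), [38, 39).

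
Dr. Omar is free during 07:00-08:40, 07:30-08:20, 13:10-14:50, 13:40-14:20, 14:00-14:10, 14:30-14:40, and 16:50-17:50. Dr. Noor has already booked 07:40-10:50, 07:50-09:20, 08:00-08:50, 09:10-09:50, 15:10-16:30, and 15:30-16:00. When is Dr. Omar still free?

A, merged: 07:00–08:40, 13:10–14:50, 16:50–17:50.
B, merged: 07:40–10:50, 15:10–16:30.
07:00–08:40 minus B → 07:00–07:40.
13:10–14:50: no B overlap → unchanged.
16:50–17:50: no B overlap → unchanged.

07:00–07:40, 13:10–14:50, 16:50–17:50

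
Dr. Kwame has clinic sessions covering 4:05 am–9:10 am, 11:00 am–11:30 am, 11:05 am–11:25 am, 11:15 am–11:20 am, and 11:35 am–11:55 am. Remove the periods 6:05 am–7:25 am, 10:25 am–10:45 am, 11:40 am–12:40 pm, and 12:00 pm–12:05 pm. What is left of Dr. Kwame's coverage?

First set merges to 4:05 am-9:10 am, 11:00 am-11:30 am, 11:35 am-11:55 am.
Second set merges to 6:05 am-7:25 am, 10:25 am-10:45 am, 11:40 am-12:40 pm.
4:05 am-9:10 am minus B → 4:05 am-6:05 am, 7:25 am-9:10 am.
11:00 am-11:30 am: no B overlap → unchanged.
11:35 am-11:55 am minus B → 11:35 am-11:40 am.

4:05 am-6:05 am, 7:25 am-9:10 am, 11:00 am-11:30 am, 11:35 am-11:40 am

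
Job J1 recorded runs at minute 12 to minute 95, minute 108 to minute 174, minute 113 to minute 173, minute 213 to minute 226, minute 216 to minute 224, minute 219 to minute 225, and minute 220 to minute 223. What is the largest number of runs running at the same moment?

Sweep endpoints in order; track running count of active intervals.
Peak of 4 reached at minute 220.

4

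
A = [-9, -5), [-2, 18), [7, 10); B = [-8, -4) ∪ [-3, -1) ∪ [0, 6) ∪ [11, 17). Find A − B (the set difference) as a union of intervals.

First set merges to [-9, -5), [-2, 18).
[-9, -5) with B removed leaves [-9, -8).
[-2, 18) with B removed leaves [-1, 0), [6, 11), [17, 18).

[-9, -8) ∪ [-1, 0) ∪ [6, 11) ∪ [17, 18)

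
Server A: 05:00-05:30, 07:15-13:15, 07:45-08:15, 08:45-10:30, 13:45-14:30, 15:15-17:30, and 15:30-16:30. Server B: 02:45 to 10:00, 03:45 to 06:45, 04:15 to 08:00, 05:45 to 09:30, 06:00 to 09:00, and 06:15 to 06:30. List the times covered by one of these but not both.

First set merges to 05:00–05:30, 07:15–13:15, 13:45–14:30, 15:15–17:30.
Second set merges to 02:45–10:00.
Only in the first: 10:00–13:15, 13:45–14:30, 15:15–17:30.
Only in the second: 02:45–05:00, 05:30–07:15.
Together these are the periods covered by exactly one.

02:45–05:00, 05:30–07:15, 10:00–13:15, 13:45–14:30, 15:15–17:30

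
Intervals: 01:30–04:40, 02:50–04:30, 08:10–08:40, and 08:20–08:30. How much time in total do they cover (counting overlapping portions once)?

3 h 40 min

Merged: 01:30-04:40, 08:10-08:40.
Lengths: 3 h 10 min + 30 min = 3 h 40 min.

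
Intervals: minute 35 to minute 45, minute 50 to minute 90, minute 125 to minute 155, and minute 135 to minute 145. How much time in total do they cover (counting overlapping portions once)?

80 minutes

Merged: minute 35 to minute 45, minute 50 to minute 90, minute 125 to minute 155.
Lengths: 10 minutes + 40 minutes + 30 minutes = 80 minutes.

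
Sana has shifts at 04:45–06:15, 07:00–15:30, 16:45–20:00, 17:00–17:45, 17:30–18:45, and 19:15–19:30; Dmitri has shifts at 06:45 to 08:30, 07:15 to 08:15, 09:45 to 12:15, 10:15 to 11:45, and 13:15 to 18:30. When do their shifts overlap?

A, merged: 04:45-06:15, 07:00-15:30, 16:45-20:00.
B, merged: 06:45-08:30, 09:45-12:15, 13:15-18:30.
04:45-06:15 meets no B interval.
07:00-15:30 ∩ B → 07:00-08:30, 09:45-12:15, 13:15-15:30.
16:45-20:00 ∩ B → 16:45-18:30.

07:00-08:30, 09:45-12:15, 13:15-15:30, 16:45-18:30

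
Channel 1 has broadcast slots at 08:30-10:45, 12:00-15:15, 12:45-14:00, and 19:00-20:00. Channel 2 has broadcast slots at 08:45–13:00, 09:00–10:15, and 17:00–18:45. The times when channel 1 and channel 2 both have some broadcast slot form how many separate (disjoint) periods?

2

First set merges to 08:30–10:45, 12:00–15:15, 19:00–20:00.
Second set merges to 08:45–13:00, 17:00–18:45.
A ∩ B = 08:45–10:45, 12:00–13:00.
That is 2 disjoint pieces.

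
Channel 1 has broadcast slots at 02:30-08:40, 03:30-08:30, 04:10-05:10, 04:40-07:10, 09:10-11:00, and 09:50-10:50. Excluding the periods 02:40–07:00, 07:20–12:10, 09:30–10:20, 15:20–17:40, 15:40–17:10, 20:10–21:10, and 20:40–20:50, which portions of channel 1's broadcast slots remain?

First set merges to 02:30-08:40, 09:10-11:00.
Second set merges to 02:40-07:00, 07:20-12:10, 15:20-17:40, 20:10-21:10.
02:30-08:40 \ B = 02:30-02:40, 07:00-07:20.
09:10-11:00: entirely removed.

02:30-02:40, 07:00-07:20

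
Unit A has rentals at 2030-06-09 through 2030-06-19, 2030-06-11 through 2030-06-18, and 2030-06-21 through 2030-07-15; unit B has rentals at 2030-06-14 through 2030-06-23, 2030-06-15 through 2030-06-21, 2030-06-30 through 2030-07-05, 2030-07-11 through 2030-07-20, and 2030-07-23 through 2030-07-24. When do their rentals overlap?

2030-06-14 through 2030-06-19, 2030-06-21 through 2030-06-23, 2030-06-30 through 2030-07-05, 2030-07-11 through 2030-07-15

A, merged: 2030-06-09 through 2030-06-19, 2030-06-21 through 2030-07-15.
B, merged: 2030-06-14 through 2030-06-23, 2030-06-30 through 2030-07-05, 2030-07-11 through 2030-07-20, 2030-07-23 through 2030-07-24.
2030-06-09 through 2030-06-19 ∩ B → 2030-06-14 through 2030-06-19.
2030-06-21 through 2030-07-15 ∩ B → 2030-06-21 through 2030-06-23, 2030-06-30 through 2030-07-05, 2030-07-11 through 2030-07-15.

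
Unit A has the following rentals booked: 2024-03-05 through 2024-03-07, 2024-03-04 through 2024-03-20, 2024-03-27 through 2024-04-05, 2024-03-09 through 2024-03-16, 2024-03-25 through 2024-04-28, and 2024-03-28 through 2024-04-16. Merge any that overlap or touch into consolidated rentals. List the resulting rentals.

Sort by start: 2024-03-04 through 2024-03-20, 2024-03-05 through 2024-03-07, 2024-03-09 through 2024-03-16, 2024-03-25 through 2024-04-28, 2024-03-27 through 2024-04-05, 2024-03-28 through 2024-04-16.
2024-03-05 through 2024-03-07 overlaps/touches 2024-03-04 through 2024-03-20 → extend to 2024-03-04 through 2024-03-20.
2024-03-09 through 2024-03-16 overlaps/touches 2024-03-04 through 2024-03-20 → extend to 2024-03-04 through 2024-03-20.
2024-03-25 through 2024-04-28 is disjoint → start new block.
2024-03-27 through 2024-04-05 overlaps/touches 2024-03-25 through 2024-04-28 → extend to 2024-03-25 through 2024-04-28.
2024-03-28 through 2024-04-16 overlaps/touches 2024-03-25 through 2024-04-28 → extend to 2024-03-25 through 2024-04-28.

2024-03-04 through 2024-03-20, 2024-03-25 through 2024-04-28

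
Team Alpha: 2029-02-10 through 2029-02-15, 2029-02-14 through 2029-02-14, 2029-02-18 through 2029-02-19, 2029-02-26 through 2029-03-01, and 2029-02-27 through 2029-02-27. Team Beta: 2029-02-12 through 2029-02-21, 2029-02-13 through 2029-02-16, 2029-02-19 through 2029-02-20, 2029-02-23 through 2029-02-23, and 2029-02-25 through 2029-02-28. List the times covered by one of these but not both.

First set merges to 2029-02-10 through 2029-02-15, 2029-02-18 through 2029-02-19, 2029-02-26 through 2029-03-01.
Second set merges to 2029-02-12 through 2029-02-21, 2029-02-23 through 2029-02-23, 2029-02-25 through 2029-02-28.
A \ B = 2029-02-10 through 2029-02-11, 2029-03-01 through 2029-03-01.
B \ A = 2029-02-16 through 2029-02-17, 2029-02-20 through 2029-02-21, 2029-02-23 through 2029-02-23, 2029-02-25 through 2029-02-25.
Union of the two gives the symmetric difference.

2029-02-10 through 2029-02-11, 2029-02-16 through 2029-02-17, 2029-02-20 through 2029-02-21, 2029-02-23 through 2029-02-23, 2029-02-25 through 2029-02-25, 2029-03-01 through 2029-03-01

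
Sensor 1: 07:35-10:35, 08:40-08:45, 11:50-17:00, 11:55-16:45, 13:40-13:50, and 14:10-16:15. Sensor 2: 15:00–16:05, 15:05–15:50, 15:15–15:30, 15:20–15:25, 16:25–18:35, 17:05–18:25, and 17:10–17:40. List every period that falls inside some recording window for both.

15:00–16:05, 16:25–17:00

First set merges to 07:35–10:35, 11:50–17:00.
Second set merges to 15:00–16:05, 16:25–18:35.
07:35–10:35: no overlap with the second set.
11:50–17:00 meets the second set on 15:00–16:05, 16:25–17:00.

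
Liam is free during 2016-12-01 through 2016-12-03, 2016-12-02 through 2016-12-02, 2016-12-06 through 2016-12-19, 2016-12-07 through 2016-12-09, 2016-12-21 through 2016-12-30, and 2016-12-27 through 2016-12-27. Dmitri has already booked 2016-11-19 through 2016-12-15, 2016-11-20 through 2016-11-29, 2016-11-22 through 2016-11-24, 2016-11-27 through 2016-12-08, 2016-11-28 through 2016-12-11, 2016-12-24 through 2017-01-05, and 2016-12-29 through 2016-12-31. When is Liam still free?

First set merges to 2016-12-01 through 2016-12-03, 2016-12-06 through 2016-12-19, 2016-12-21 through 2016-12-30.
Second set merges to 2016-11-19 through 2016-12-15, 2016-12-24 through 2017-01-05.
2016-12-01 through 2016-12-03: fully covered by B → removed.
2016-12-06 through 2016-12-19 minus B → 2016-12-16 through 2016-12-19.
2016-12-21 through 2016-12-30 minus B → 2016-12-21 through 2016-12-23.

2016-12-16 through 2016-12-19, 2016-12-21 through 2016-12-23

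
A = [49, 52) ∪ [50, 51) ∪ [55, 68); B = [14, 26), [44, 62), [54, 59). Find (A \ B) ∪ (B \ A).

Merge the first list: [49, 52), [55, 68).
Merge the second list: [14, 26), [44, 62).
A \ B = [62, 68).
B \ A = [14, 26), [44, 49), [52, 55).
Union of the two gives the symmetric difference.

[14, 26) ∪ [44, 49) ∪ [52, 55) ∪ [62, 68)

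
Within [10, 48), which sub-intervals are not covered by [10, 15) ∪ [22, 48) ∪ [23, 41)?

[15, 22)

Covered (merged): [10, 15), [22, 48).
Complement within [10, 48): [15, 22).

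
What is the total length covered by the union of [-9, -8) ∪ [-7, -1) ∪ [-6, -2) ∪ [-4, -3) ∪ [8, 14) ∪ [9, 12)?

Merged: [-9, -8), [-7, -1), [8, 14).
Lengths: 1 + 6 + 6 = 13.

13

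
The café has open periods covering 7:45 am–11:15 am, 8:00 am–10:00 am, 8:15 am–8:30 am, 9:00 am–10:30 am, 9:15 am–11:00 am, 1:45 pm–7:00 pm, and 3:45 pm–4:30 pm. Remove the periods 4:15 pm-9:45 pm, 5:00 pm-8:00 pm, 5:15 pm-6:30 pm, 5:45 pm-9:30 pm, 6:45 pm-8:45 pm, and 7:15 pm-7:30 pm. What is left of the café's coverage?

Merge the first list: 7:45 am-11:15 am, 1:45 pm-7:00 pm.
Merge the second list: 4:15 pm-9:45 pm.
7:45 am-11:15 am is untouched.
1:45 pm-7:00 pm with B removed leaves 1:45 pm-4:15 pm.

7:45 am-11:15 am, 1:45 pm-4:15 pm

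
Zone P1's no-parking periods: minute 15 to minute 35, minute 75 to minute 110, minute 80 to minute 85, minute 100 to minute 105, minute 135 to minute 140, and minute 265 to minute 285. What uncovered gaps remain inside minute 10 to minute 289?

minute 10 to minute 15, minute 35 to minute 75, minute 110 to minute 135, minute 140 to minute 265, minute 285 to minute 289

After merging, the occupied span is minute 15 to minute 35, minute 75 to minute 110, minute 135 to minute 140, minute 265 to minute 285.
Complement within minute 10 to minute 289: minute 10 to minute 15, minute 35 to minute 75, minute 110 to minute 135, minute 140 to minute 265, minute 285 to minute 289.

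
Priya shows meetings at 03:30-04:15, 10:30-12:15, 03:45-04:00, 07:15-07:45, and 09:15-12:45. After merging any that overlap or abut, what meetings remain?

Sort by start: 03:30-04:15, 03:45-04:00, 07:15-07:45, 09:15-12:45, 10:30-12:15.
03:45-04:00 overlaps/touches 03:30-04:15 → extend to 03:30-04:15.
07:15-07:45 is disjoint → start new block.
09:15-12:45 is disjoint → start new block.
10:30-12:15 overlaps/touches 09:15-12:45 → extend to 09:15-12:45.

03:30-04:15, 07:15-07:45, 09:15-12:45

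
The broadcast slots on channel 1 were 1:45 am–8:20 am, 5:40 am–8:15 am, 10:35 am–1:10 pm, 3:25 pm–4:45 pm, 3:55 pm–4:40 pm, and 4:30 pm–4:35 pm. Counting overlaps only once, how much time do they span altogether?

Merged: 1:45 am-8:20 am, 10:35 am-1:10 pm, 3:25 pm-4:45 pm.
Lengths: 6 h 35 min + 2 h 35 min + 1 h 20 min = 10 h 30 min.

10 h 30 min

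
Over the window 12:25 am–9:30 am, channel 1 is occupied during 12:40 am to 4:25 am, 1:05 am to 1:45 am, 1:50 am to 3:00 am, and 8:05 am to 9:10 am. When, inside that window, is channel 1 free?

After merging, the occupied span is 12:40 am-4:25 am, 8:05 am-9:10 am.
Gaps within 12:25 am-9:30 am: 12:25 am-12:40 am, 4:25 am-8:05 am, 9:10 am-9:30 am.

12:25 am-12:40 am, 4:25 am-8:05 am, 9:10 am-9:30 am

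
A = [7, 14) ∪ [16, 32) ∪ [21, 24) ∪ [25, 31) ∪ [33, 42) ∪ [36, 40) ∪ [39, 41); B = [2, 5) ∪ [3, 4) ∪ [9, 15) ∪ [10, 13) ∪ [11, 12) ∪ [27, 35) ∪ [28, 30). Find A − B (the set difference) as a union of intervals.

A, merged: [7, 14), [16, 32), [33, 42).
B, merged: [2, 5), [9, 15), [27, 35).
[7, 14) \ B = [7, 9).
[16, 32) \ B = [16, 27).
[33, 42) \ B = [35, 42).

[7, 9) ∪ [16, 27) ∪ [35, 42)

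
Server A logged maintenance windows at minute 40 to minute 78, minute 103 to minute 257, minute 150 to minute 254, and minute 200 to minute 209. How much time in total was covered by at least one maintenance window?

Merged: minute 40 to minute 78, minute 103 to minute 257.
Lengths: 38 minutes + 154 minutes = 192 minutes.

192 minutes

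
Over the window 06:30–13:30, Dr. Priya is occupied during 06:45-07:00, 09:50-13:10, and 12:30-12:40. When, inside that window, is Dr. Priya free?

After merging, the occupied span is 06:45–07:00, 09:50–13:10.
Complement within 06:30–13:30: 06:30–06:45, 07:00–09:50, 13:10–13:30.

06:30–06:45, 07:00–09:50, 13:10–13:30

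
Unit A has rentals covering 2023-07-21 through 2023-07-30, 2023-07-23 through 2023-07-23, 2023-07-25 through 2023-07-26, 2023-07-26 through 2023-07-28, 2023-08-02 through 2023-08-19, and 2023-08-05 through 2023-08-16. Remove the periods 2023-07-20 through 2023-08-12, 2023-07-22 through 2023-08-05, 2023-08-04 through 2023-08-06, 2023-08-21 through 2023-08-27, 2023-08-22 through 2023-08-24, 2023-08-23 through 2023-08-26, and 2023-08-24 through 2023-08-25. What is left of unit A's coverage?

2023-08-13 through 2023-08-19

First set merges to 2023-07-21 through 2023-07-30, 2023-08-02 through 2023-08-19.
Second set merges to 2023-07-20 through 2023-08-12, 2023-08-21 through 2023-08-27.
2023-07-21 through 2023-07-30: entirely removed.
2023-08-02 through 2023-08-19 \ B = 2023-08-13 through 2023-08-19.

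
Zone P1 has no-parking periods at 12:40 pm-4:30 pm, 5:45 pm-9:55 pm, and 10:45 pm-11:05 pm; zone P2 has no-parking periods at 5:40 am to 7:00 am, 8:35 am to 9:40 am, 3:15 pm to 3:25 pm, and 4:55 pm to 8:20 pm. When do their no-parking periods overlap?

12:40 pm–4:30 pm meets the second set on 3:15 pm–3:25 pm.
5:45 pm–9:55 pm meets the second set on 5:45 pm–8:20 pm.
10:45 pm–11:05 pm: no overlap with the second set.

3:15 pm–3:25 pm, 5:45 pm–8:20 pm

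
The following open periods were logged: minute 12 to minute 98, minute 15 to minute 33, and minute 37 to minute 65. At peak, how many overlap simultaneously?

2

Sweep endpoints in order; track running count of active intervals.
Peak of 2 reached at minute 15.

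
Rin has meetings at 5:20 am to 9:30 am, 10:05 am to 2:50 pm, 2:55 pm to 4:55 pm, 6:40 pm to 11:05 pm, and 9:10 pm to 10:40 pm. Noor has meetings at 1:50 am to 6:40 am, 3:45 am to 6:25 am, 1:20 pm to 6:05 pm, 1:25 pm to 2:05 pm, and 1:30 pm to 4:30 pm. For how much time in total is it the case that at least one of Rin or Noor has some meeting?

First set merges to 5:20 am–9:30 am, 10:05 am–2:50 pm, 2:55 pm–4:55 pm, 6:40 pm–11:05 pm.
Second set merges to 1:50 am–6:40 am, 1:20 pm–6:05 pm.
A ∪ B = 1:50 am–9:30 am, 10:05 am–6:05 pm, 6:40 pm–11:05 pm.
Total: 7 h 40 min + 8 h + 4 h 25 min = 20 h 5 min.

20 h 5 min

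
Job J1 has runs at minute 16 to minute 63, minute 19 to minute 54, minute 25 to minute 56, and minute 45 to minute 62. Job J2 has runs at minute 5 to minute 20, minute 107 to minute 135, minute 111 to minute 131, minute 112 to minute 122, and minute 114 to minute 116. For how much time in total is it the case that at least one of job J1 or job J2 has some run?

86 minutes

First set merges to minute 16 to minute 63.
Second set merges to minute 5 to minute 20, minute 107 to minute 135.
A ∪ B = minute 5 to minute 63, minute 107 to minute 135.
Total: 58 minutes + 28 minutes = 86 minutes.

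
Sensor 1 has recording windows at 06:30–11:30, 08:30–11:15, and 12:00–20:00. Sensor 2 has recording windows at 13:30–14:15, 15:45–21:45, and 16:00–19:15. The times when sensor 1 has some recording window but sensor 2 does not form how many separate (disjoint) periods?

3

First set merges to 06:30-11:30, 12:00-20:00.
Second set merges to 13:30-14:15, 15:45-21:45.
A \ B = 06:30-11:30, 12:00-13:30, 14:15-15:45.
That is 3 disjoint pieces.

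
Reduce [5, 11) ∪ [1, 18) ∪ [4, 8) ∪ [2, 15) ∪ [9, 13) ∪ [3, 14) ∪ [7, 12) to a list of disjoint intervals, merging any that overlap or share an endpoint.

[1, 18)

Sort by start: [1, 18), [2, 15), [3, 14), [4, 8), [5, 11), [7, 12), [9, 13).
[2, 15) overlaps/touches [1, 18) → extend to [1, 18).
[3, 14) overlaps/touches [1, 18) → extend to [1, 18).
[4, 8) overlaps/touches [1, 18) → extend to [1, 18).
[5, 11) overlaps/touches [1, 18) → extend to [1, 18).
[7, 12) overlaps/touches [1, 18) → extend to [1, 18).
[9, 13) overlaps/touches [1, 18) → extend to [1, 18).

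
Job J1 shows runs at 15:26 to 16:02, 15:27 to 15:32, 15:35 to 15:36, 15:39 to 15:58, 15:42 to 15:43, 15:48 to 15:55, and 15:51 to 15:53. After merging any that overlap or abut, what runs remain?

15:27–15:32 overlaps/touches 15:26–16:02 → extend to 15:26–16:02.
15:35–15:36 overlaps/touches 15:26–16:02 → extend to 15:26–16:02.
15:39–15:58 overlaps/touches 15:26–16:02 → extend to 15:26–16:02.
15:42–15:43 overlaps/touches 15:26–16:02 → extend to 15:26–16:02.
15:48–15:55 overlaps/touches 15:26–16:02 → extend to 15:26–16:02.
15:51–15:53 overlaps/touches 15:26–16:02 → extend to 15:26–16:02.

15:26–16:02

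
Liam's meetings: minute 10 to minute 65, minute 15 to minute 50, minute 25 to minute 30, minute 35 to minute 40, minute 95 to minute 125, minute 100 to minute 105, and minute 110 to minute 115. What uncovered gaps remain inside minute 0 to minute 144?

minute 0 to minute 10, minute 65 to minute 95, minute 125 to minute 144

The merged coverage is minute 10 to minute 65, minute 95 to minute 125.
Uncovered inside minute 0 to minute 144: minute 0 to minute 10, minute 65 to minute 95, minute 125 to minute 144.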